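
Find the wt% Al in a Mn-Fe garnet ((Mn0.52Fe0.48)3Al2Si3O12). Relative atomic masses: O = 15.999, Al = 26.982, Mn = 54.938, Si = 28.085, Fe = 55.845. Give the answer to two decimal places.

10.87 wt%

Formula mass = 1.56×54.938 + 1.44×55.845 + 2×26.982 + 3×28.085 + 12×15.999 = 496.327 g/mol, of which 53.964 g is Al.
So Al makes up 53.964/496.327 = 0.1087 of the mass, i.e. 10.87%.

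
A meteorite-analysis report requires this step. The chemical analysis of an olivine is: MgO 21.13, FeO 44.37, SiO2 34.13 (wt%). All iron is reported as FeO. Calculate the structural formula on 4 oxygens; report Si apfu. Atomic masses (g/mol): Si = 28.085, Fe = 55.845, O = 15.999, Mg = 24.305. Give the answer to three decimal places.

MgO: 21.13/40.304 = 0.52427 mol → 0.52427 mol Mg, 0.52427 mol O.
FeO: 44.37/71.844 = 0.61759 mol → 0.61759 mol Fe, 0.61759 mol O.
SiO2: 34.13/60.083 = 0.56805 mol → 0.56805 mol Si, 1.13610 mol O.
Total oxygen = 2.27796 mol. Normalization factor = 4/2.27796 = 1.75596.
Si per 4 O = 0.56805 × 1.75596 = 0.997.

0.997 Si apfu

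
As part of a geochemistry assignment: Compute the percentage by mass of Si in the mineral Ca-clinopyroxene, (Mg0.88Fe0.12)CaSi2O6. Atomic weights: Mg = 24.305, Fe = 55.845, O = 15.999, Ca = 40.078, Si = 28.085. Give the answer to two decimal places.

25.49 weight percent

M((Mg0.88Fe0.12)CaSi2O6) = 220.332 g/mol.
Si contributes 2 × 28.085 = 56.170 g per mole.
56.170/220.332 = 0.2549 → 25.49%.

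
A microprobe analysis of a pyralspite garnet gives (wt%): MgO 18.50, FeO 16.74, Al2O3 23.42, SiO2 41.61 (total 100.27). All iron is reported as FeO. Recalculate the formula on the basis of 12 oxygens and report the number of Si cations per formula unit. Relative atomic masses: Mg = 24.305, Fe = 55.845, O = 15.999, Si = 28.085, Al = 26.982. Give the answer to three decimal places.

MgO: 18.50/40.304 = 0.45901 mol → 0.45901 mol Mg, 0.45901 mol O.
FeO: 16.74/71.844 = 0.23300 mol → 0.23300 mol Fe, 0.23300 mol O.
Al2O3: 23.42/101.961 = 0.22970 mol → 0.45940 mol Al, 0.68910 mol O.
SiO2: 41.61/60.083 = 0.69254 mol → 0.69254 mol Si, 1.38508 mol O.
Total oxygen = 2.76619 mol. Normalization factor = 12/2.76619 = 4.33810.
Si per 12 O = 0.69254 × 4.33810 = 3.004.

3.004 Si apfu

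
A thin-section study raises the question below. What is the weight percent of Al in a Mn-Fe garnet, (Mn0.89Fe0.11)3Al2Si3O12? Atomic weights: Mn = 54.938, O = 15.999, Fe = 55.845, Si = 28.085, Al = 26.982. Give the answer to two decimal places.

10.89 weight percent

M((Mn0.89Fe0.11)3Al2Si3O12) = 495.320 g/mol.
Al contributes 2 × 26.982 = 53.964 g per mole.
53.964/495.320 = 0.1089 → 10.89%.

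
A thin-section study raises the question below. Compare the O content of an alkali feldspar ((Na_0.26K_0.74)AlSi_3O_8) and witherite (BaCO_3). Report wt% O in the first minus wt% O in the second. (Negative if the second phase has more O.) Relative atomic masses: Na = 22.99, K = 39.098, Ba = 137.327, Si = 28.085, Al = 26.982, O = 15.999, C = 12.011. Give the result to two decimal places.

M((Na_0.26K_0.74)AlSi_3O_8) = 274.139 g/mol, so wt% O = 127.992/274.139 × 100 = 46.69%.
M(BaCO_3) = 197.335 g/mol, so wt% O = 47.997/197.335 × 100 = 24.32%.
46.69 − 24.32 = 22.37 pp.

22.37 percentage points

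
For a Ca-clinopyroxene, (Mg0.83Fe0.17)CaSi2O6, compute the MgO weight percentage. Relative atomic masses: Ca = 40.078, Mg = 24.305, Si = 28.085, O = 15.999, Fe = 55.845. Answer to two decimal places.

15.07 wt%

M((Mg0.83Fe0.17)CaSi2O6) = 221.909 g/mol; M(MgO) = 40.304 g/mol.
Moles MgO per formula unit = 0.83 Mg ÷ 1 = 0.8300.
MgO fraction = (0.8300 × 40.304) / 221.909 = 33.452/221.909 = 0.1507.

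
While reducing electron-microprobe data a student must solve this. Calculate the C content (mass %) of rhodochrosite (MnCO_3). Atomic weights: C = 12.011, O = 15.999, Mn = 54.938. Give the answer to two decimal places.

M(MnCO_3) = 114.946 g/mol.
C contributes 1 × 12.011 = 12.011 g per mole.
12.011/114.946 = 0.1045 → 10.45%.

10.45 mass %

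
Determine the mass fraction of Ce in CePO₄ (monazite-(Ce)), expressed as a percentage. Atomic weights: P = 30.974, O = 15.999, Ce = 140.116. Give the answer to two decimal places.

59.60 mass %

Molar mass of CePO₄: 1×140.116 + 1×30.974 + 4×15.999 = 235.086 g/mol.
Mass of Ce per formula unit: 1 × 140.116 = 140.116 g.
Weight fraction Ce = 140.116 / 235.086 = 0.5960.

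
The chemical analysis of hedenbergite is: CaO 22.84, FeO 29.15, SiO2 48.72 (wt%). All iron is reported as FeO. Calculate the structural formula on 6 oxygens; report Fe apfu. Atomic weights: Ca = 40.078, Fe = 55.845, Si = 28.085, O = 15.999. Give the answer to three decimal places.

1.000 Fe apfu

CaO: 22.84/56.077 = 0.40730 mol → 0.40730 mol Ca, 0.40730 mol O.
FeO: 29.15/71.844 = 0.40574 mol → 0.40574 mol Fe, 0.40574 mol O.
SiO2: 48.72/60.083 = 0.81088 mol → 0.81088 mol Si, 1.62176 mol O.
Total oxygen = 2.43480 mol. Normalization factor = 6/2.43480 = 2.46427.
Fe per 6 O = 0.40574 × 2.46427 = 1.000.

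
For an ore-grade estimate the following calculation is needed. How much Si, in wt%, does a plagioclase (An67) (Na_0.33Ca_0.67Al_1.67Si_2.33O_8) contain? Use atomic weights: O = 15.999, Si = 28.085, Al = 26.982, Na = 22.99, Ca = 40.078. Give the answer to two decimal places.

23.98 wt%

M(Na_0.33Ca_0.67Al_1.67Si_2.33O_8) = 272.929 g/mol.
Si contributes 2.33 × 28.085 = 65.438 g per mole.
65.438/272.929 = 0.2398 → 23.98%.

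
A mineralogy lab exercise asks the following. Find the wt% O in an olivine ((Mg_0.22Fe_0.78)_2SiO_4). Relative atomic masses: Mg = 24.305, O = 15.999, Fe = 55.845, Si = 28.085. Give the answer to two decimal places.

Formula mass = 0.44·24.305 + 1.56·55.845 + 1·28.085 + 4·15.999 = 189.893 g/mol, of which 63.996 g is O.
So O makes up 63.996/189.893 = 0.3370 of the mass, i.e. 33.70%.

33.70 wt%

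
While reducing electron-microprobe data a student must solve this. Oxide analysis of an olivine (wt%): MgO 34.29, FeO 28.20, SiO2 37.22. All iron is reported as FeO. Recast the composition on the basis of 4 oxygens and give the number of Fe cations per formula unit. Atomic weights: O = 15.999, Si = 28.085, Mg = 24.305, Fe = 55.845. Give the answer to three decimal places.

34.29 wt% MgO ÷ 40.304 g/mol = 0.85078 mol, giving 0.85078 Mg and 0.85078 O.
28.20 wt% FeO ÷ 71.844 g/mol = 0.39252 mol, giving 0.39252 Fe and 0.39252 O.
37.22 wt% SiO2 ÷ 60.083 g/mol = 0.61948 mol, giving 0.61948 Si and 1.23896 O.
Oxygen sums to 2.48226; scaling by 4/2.48226 = 1.61143 puts the formula on 4 O.
Fe: 0.39252 × 1.61143 = 0.633 atoms per formula unit.

0.633 Fe apfu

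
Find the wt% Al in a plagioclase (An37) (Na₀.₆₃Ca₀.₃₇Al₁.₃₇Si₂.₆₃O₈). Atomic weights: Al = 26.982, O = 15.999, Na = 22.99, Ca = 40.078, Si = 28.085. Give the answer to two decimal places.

13.79 wt%

Formula mass = 0.63×22.99 + 0.37×40.078 + 1.37×26.982 + 2.63×28.085 + 8×15.999 = 268.133 g/mol, of which 36.965 g is Al.
So Al makes up 36.965/268.133 = 0.1379 of the mass, i.e. 13.79%.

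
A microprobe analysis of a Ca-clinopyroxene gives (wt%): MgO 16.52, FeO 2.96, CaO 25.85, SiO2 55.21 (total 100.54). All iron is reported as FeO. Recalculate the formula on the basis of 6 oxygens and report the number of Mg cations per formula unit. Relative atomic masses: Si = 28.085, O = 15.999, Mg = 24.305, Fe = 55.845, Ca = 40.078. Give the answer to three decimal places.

0.894 Mg apfu

MgO (M=40.304): mol = 0.40988; Mg = 0.40988, O = 0.40988.
FeO (M=71.844): mol = 0.04120; Fe = 0.04120, O = 0.04120.
CaO (M=56.077): mol = 0.46097; Ca = 0.46097, O = 0.46097.
SiO2 (M=60.083): mol = 0.91890; Si = 0.91890, O = 1.83780.
ΣO = 2.74985; factor = 6/ΣO = 2.18194.
Mg apfu = 0.40988 × 2.18194 = 0.894.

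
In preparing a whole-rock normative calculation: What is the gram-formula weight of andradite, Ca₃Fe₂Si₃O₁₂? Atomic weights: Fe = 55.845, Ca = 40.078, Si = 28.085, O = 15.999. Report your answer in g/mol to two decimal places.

508.17 g/mol

Ca: 3 × 40.078 = 120.2340
Fe: 2 × 55.845 = 111.6900
Si: 3 × 28.085 = 84.2550
O: 12 × 15.999 = 191.9880
Summing the contributions gives the formula mass.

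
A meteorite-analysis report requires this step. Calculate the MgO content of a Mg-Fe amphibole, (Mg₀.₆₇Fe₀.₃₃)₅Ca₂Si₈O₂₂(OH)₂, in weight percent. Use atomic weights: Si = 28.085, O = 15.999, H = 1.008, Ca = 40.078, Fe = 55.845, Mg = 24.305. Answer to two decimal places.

15.62 wt%

Formula mass = 864.394 g/mol.
3.35 Mg → 3.3500 mol MgO per formula unit; M(MgO) = 40.304, so MgO mass = 135.018 g.
135.018/864.394 × 100 = 15.62 wt%.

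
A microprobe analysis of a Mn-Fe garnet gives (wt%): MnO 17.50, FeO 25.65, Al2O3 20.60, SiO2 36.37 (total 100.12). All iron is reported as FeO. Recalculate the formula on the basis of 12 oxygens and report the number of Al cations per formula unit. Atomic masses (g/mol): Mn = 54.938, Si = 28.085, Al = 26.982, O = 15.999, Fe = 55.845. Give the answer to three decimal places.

2.003 Al apfu

MnO: 17.50/70.937 = 0.24670 mol → 0.24670 mol Mn, 0.24670 mol O.
FeO: 25.65/71.844 = 0.35702 mol → 0.35702 mol Fe, 0.35702 mol O.
Al2O3: 20.60/101.961 = 0.20204 mol → 0.40408 mol Al, 0.60612 mol O.
SiO2: 36.37/60.083 = 0.60533 mol → 0.60533 mol Si, 1.21066 mol O.
Total oxygen = 2.42050 mol. Normalization factor = 12/2.42050 = 4.95765.
Al per 12 O = 0.40408 × 4.95765 = 2.003.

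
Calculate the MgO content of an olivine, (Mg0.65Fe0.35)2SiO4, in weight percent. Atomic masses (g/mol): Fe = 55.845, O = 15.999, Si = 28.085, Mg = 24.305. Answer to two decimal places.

Molar mass of (Mg0.65Fe0.35)2SiO4 = 1.30×24.305 + 0.70×55.845 + 1×28.085 + 4×15.999 = 162.769 g/mol.
Each formula unit contains 1.30 Mg, equivalent to 1.30/1 = 1.3000 mol MgO.
M(MgO) = 1×24.305 + 1×15.999 = 40.304 g/mol.
Mass of MgO per formula unit = 1.3000 × 40.304 = 52.395 g.
MgO wt% = 52.395 / 162.769 × 100 = 32.19%.

32.19 wt%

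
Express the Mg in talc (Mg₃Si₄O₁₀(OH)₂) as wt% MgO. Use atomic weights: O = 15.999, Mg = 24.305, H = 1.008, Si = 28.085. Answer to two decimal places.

M(Mg₃Si₄O₁₀(OH)₂) = 379.259 g/mol; M(MgO) = 40.304 g/mol.
Moles MgO per formula unit = 3 Mg ÷ 1 = 3.0000.
MgO fraction = (3.0000 × 40.304) / 379.259 = 120.912/379.259 = 0.3188.

31.88 wt%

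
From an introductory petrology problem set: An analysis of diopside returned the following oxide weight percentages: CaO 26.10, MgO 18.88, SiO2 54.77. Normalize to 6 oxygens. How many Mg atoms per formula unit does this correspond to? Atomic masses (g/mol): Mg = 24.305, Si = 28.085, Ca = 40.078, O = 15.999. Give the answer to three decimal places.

26.10 wt% CaO ÷ 56.077 g/mol = 0.46543 mol, giving 0.46543 Ca and 0.46543 O.
18.88 wt% MgO ÷ 40.304 g/mol = 0.46844 mol, giving 0.46844 Mg and 0.46844 O.
54.77 wt% SiO2 ÷ 60.083 g/mol = 0.91157 mol, giving 0.91157 Si and 1.82314 O.
Oxygen sums to 2.75701; scaling by 6/2.75701 = 2.17627 puts the formula on 6 O.
Mg: 0.46844 × 2.17627 = 1.019 atoms per formula unit.

1.019 Mg apfu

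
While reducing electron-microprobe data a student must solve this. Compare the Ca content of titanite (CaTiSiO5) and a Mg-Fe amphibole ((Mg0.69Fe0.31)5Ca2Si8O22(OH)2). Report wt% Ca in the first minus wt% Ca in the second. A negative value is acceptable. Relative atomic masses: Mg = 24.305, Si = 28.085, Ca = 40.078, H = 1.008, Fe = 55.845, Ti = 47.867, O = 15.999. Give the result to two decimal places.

11.14 percentage points

First mineral: 40.078 g Ca in 196.025 g formula = 20.45 wt% Ca.
Second mineral: 80.156 g Ca in 861.240 g formula = 9.31 wt% Ca.
20.45% − 9.31% gives a difference of 11.14 percentage points.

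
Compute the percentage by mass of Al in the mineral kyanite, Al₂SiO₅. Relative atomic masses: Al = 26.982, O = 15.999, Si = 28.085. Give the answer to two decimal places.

M(Al₂SiO₅) = 162.044 g/mol.
Al contributes 2 × 26.982 = 53.964 g per mole.
53.964/162.044 = 0.3330 → 33.30%.

33.30 weight percent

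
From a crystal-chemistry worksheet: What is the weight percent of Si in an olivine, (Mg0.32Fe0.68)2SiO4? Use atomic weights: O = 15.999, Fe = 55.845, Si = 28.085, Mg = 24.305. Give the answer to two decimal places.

15.30 mass %

M((Mg0.32Fe0.68)2SiO4) = 183.585 g/mol.
Si contributes 1 × 28.085 = 28.085 g per mole.
28.085/183.585 = 0.1530 → 15.30%.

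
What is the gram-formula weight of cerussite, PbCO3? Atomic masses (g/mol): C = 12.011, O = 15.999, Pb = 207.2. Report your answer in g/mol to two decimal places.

Pb: 1 × 207.2 = 207.2000
C: 1 × 12.011 = 12.0110
O: 3 × 15.999 = 47.9970
Summing the contributions gives the formula mass.

267.21 g/mol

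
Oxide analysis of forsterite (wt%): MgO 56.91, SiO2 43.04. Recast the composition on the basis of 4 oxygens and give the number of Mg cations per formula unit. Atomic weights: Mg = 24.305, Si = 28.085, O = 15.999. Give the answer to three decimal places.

MgO (M=40.304): mol = 1.41202; Mg = 1.41202, O = 1.41202.
SiO2 (M=60.083): mol = 0.71634; Si = 0.71634, O = 1.43268.
ΣO = 2.84470; factor = 4/ΣO = 1.40612.
Mg apfu = 1.41202 × 1.40612 = 1.985.

1.985 Mg apfu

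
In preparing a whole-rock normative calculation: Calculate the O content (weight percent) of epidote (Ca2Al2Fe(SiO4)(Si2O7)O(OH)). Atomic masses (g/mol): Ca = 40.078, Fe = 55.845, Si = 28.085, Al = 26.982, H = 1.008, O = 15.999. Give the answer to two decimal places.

Molar mass of Ca2Al2Fe(SiO4)(Si2O7)O(OH): 2×40.078 + 2×26.982 + 1×55.845 + 3×28.085 + 13×15.999 + 1×1.008 = 483.215 g/mol.
Mass of O per formula unit: 13 × 15.999 = 207.987 g.
Weight fraction O = 207.987 / 483.215 = 0.4304.

43.04 weight percent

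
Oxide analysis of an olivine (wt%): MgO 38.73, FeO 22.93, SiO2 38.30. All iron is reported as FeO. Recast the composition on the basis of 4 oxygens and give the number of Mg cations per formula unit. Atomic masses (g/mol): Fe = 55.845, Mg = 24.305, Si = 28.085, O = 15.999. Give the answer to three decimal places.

1.504 Mg apfu

MgO: 38.73/40.304 = 0.96095 mol → 0.96095 mol Mg, 0.96095 mol O.
FeO: 22.93/71.844 = 0.31916 mol → 0.31916 mol Fe, 0.31916 mol O.
SiO2: 38.30/60.083 = 0.63745 mol → 0.63745 mol Si, 1.27490 mol O.
Total oxygen = 2.55501 mol. Normalization factor = 4/2.55501 = 1.56555.
Mg per 4 O = 0.96095 × 1.56555 = 1.504.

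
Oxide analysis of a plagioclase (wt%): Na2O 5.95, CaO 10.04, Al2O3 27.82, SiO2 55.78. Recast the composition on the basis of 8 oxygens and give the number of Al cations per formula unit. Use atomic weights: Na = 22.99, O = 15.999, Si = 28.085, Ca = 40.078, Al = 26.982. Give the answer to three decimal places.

1.480 Al apfu

5.95 wt% Na2O ÷ 61.979 g/mol = 0.09600 mol, giving 0.19200 Na and 0.09600 O.
10.04 wt% CaO ÷ 56.077 g/mol = 0.17904 mol, giving 0.17904 Ca and 0.17904 O.
27.82 wt% Al2O3 ÷ 101.961 g/mol = 0.27285 mol, giving 0.54570 Al and 0.81855 O.
55.78 wt% SiO2 ÷ 60.083 g/mol = 0.92838 mol, giving 0.92838 Si and 1.85676 O.
Oxygen sums to 2.95035; scaling by 8/2.95035 = 2.71154 puts the formula on 8 O.
Al: 0.54570 × 2.71154 = 1.480 atoms per formula unit.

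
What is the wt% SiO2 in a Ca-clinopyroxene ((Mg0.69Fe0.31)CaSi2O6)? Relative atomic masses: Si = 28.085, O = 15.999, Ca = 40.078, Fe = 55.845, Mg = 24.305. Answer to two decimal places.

53.09 wt%

Formula mass = 226.324 g/mol.
2 Si → 2.0000 mol SiO2 per formula unit; M(SiO2) = 60.083, so SiO2 mass = 120.166 g.
120.166/226.324 × 100 = 53.09 wt%.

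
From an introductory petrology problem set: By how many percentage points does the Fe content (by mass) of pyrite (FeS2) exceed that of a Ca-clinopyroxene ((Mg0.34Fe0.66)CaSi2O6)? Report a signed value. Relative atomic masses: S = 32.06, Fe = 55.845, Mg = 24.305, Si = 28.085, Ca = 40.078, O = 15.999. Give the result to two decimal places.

31.02 percentage points

First mineral: 55.845 g Fe in 119.965 g formula = 46.55 wt% Fe.
Second mineral: 36.858 g Fe in 237.363 g formula = 15.53 wt% Fe.
46.55% − 15.53% gives a difference of 31.02 percentage points.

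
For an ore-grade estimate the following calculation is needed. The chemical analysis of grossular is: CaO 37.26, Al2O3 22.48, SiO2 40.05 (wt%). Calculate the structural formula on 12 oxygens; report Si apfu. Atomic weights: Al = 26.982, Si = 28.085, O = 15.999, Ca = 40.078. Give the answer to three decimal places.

CaO (M=56.077): mol = 0.66444; Ca = 0.66444, O = 0.66444.
Al2O3 (M=101.961): mol = 0.22048; Al = 0.44096, O = 0.66144.
SiO2 (M=60.083): mol = 0.66658; Si = 0.66658, O = 1.33316.
ΣO = 2.65904; factor = 12/ΣO = 4.51291.
Si apfu = 0.66658 × 4.51291 = 3.008.

3.008 Si apfu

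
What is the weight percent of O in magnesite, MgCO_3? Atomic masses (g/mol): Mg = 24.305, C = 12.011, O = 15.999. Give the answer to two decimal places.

56.93 mass %

Formula mass = 1·24.305 + 1·12.011 + 3·15.999 = 84.313 g/mol, of which 47.997 g is O.
So O makes up 47.997/84.313 = 0.5693 of the mass, i.e. 56.93%.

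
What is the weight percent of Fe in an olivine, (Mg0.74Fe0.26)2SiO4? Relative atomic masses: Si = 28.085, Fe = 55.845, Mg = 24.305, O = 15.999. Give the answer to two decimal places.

18.49 mass %

Formula mass = 1.48·24.305 + 0.52·55.845 + 1·28.085 + 4·15.999 = 157.092 g/mol, of which 29.039 g is Fe.
So Fe makes up 29.039/157.092 = 0.1849 of the mass, i.e. 18.49%.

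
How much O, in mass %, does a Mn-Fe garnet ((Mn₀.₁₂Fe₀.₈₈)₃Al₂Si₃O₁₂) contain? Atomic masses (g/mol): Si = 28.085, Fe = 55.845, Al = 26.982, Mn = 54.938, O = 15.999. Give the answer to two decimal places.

38.60 mass %

M((Mn₀.₁₂Fe₀.₈₈)₃Al₂Si₃O₁₂) = 497.415 g/mol.
O contributes 12 × 15.999 = 191.988 g per mole.
191.988/497.415 = 0.3860 → 38.60%.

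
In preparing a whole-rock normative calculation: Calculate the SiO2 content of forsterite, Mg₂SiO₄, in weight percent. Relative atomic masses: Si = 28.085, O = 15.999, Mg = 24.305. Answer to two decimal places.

Molar mass of Mg₂SiO₄ = 2×24.305 + 1×28.085 + 4×15.999 = 140.691 g/mol.
Each formula unit contains 1 Si, equivalent to 1/1 = 1.0000 mol SiO2.
M(SiO2) = 1×28.085 + 2×15.999 = 60.083 g/mol.
Mass of SiO2 per formula unit = 1.0000 × 60.083 = 60.083 g.
SiO2 wt% = 60.083 / 140.691 × 100 = 42.71%.

42.71 wt%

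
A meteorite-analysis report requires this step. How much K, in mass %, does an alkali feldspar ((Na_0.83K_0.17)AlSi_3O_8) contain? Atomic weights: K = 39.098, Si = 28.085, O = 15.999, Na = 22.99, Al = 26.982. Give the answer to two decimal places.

Formula mass = 0.83×22.99 + 0.17×39.098 + 1×26.982 + 3×28.085 + 8×15.999 = 264.957 g/mol, of which 6.647 g is K.
So K makes up 6.647/264.957 = 0.0251 of the mass, i.e. 2.51%.

2.51 mass %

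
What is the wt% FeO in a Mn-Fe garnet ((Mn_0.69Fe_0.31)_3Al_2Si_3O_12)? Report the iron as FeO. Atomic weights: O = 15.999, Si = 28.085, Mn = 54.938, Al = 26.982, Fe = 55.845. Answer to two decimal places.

M((Mn_0.69Fe_0.31)_3Al_2Si_3O_12) = 495.865 g/mol; M(FeO) = 71.844 g/mol.
Moles FeO per formula unit = 0.93 Fe ÷ 1 = 0.9300.
FeO fraction = (0.9300 × 71.844) / 495.865 = 66.815/495.865 = 0.1347.

13.47 wt%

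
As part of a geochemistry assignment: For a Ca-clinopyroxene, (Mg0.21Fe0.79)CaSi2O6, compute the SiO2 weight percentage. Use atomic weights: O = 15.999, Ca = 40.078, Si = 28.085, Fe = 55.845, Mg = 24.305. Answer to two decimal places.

49.77 wt%

Formula mass = 241.464 g/mol.
2 Si → 2.0000 mol SiO2 per formula unit; M(SiO2) = 60.083, so SiO2 mass = 120.166 g.
120.166/241.464 × 100 = 49.77 wt%.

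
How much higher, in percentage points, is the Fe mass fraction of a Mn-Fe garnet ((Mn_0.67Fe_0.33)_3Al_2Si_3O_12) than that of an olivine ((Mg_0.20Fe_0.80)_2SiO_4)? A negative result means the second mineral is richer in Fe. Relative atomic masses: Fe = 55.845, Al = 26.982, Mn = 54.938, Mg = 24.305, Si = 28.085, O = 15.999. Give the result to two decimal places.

M((Mn_0.67Fe_0.33)_3Al_2Si_3O_12) = 495.919 g/mol, so wt% Fe = 55.287/495.919 × 100 = 11.15%.
M((Mg_0.20Fe_0.80)_2SiO_4) = 191.155 g/mol, so wt% Fe = 89.352/191.155 × 100 = 46.74%.
11.15 − 46.74 = -35.59 pp.

-35.59 percentage points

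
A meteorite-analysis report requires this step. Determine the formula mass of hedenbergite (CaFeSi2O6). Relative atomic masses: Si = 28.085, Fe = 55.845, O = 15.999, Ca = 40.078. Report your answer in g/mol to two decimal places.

248.09 g/mol

M = 1·40.078 + 1·55.845 + 2·28.085 + 6·15.999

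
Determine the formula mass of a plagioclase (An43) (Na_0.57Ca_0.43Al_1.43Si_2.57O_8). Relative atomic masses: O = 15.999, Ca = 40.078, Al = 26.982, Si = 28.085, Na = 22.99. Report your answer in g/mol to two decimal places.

269.09 g/mol

M = 0.57·22.99 + 0.43·40.078 + 1.43·26.982 + 2.57·28.085 + 8·15.999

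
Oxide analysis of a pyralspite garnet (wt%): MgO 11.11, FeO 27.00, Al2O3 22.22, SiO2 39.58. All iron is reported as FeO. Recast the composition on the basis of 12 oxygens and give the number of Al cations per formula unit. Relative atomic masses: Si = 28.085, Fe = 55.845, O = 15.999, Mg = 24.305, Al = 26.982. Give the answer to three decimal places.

MgO (M=40.304): mol = 0.27566; Mg = 0.27566, O = 0.27566.
FeO (M=71.844): mol = 0.37581; Fe = 0.37581, O = 0.37581.
Al2O3 (M=101.961): mol = 0.21793; Al = 0.43586, O = 0.65379.
SiO2 (M=60.083): mol = 0.65876; Si = 0.65876, O = 1.31752.
ΣO = 2.62278; factor = 12/ΣO = 4.57530.
Al apfu = 0.43586 × 4.57530 = 1.994.

1.994 Al apfu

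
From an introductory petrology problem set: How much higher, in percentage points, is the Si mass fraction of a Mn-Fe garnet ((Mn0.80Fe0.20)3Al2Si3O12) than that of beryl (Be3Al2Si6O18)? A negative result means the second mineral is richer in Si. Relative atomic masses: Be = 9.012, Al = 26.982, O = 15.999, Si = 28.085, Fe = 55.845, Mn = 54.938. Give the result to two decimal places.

-14.35 percentage points

First mineral: 84.255 g Si in 495.565 g formula = 17.00 wt% Si.
Second mineral: 168.510 g Si in 537.492 g formula = 31.35 wt% Si.
17.00% − 31.35% gives a difference of -14.35 percentage points.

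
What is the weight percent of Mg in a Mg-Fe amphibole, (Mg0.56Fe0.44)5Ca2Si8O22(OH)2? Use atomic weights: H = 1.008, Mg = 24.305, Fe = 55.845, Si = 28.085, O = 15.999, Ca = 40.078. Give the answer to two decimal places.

7.72 weight percent

M((Mg0.56Fe0.44)5Ca2Si8O22(OH)2) = 881.741 g/mol.
Mg contributes 2.80 × 24.305 = 68.054 g per mole.
68.054/881.741 = 0.0772 → 7.72%.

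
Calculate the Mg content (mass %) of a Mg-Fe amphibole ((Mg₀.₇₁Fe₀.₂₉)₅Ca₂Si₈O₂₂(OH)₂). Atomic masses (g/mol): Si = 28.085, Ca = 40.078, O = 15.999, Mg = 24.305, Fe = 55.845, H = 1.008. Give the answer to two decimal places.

Molar mass of (Mg₀.₇₁Fe₀.₂₉)₅Ca₂Si₈O₂₂(OH)₂: 3.55×24.305 + 1.45×55.845 + 2×40.078 + 8×28.085 + 24×15.999 + 2×1.008 = 858.086 g/mol.
Mass of Mg per formula unit: 3.55 × 24.305 = 86.283 g.
Weight fraction Mg = 86.283 / 858.086 = 0.1006.

10.06 mass %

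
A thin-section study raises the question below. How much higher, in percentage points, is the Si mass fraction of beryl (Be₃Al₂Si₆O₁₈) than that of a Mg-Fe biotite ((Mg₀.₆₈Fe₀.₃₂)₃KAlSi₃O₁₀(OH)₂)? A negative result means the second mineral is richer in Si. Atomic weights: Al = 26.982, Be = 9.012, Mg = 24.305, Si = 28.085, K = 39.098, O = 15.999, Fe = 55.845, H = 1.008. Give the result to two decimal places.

12.52 percentage points

First mineral: 168.510 g Si in 537.492 g formula = 31.35 wt% Si.
Second mineral: 84.255 g Si in 447.532 g formula = 18.83 wt% Si.
31.35% − 18.83% gives a difference of 12.52 percentage points.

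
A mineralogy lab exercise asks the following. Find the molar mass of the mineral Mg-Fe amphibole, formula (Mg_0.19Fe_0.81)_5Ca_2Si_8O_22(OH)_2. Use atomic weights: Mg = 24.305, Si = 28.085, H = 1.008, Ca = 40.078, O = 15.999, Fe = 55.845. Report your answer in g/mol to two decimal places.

The formula mass is the sum 0.95*24.305 + 4.05*55.845 + 2*40.078 + 8*28.085 + 24*15.999 + 2*1.008.

940.09 g/mol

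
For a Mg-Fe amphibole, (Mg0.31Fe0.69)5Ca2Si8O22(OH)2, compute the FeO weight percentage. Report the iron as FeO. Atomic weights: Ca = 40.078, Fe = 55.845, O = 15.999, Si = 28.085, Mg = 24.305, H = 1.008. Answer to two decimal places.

26.91 wt%

Molar mass of (Mg0.31Fe0.69)5Ca2Si8O22(OH)2 = 1.55×24.305 + 3.45×55.845 + 2×40.078 + 8×28.085 + 24×15.999 + 2×1.008 = 921.166 g/mol.
Each formula unit contains 3.45 Fe, equivalent to 3.45/1 = 3.4500 mol FeO.
M(FeO) = 1×55.845 + 1×15.999 = 71.844 g/mol.
Mass of FeO per formula unit = 3.4500 × 71.844 = 247.862 g.
FeO wt% = 247.862 / 921.166 × 100 = 26.91%.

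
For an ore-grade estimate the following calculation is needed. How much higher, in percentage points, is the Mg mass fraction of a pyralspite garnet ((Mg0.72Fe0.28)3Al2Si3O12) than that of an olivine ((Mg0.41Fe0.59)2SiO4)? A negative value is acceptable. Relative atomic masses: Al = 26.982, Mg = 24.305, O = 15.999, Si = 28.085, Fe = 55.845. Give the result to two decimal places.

M((Mg0.72Fe0.28)3Al2Si3O12) = 429.616 g/mol, so wt% Mg = 52.499/429.616 × 100 = 12.22%.
M((Mg0.41Fe0.59)2SiO4) = 177.908 g/mol, so wt% Mg = 19.930/177.908 × 100 = 11.20%.
12.22 − 11.20 = 1.02 pp.

1.02 percentage points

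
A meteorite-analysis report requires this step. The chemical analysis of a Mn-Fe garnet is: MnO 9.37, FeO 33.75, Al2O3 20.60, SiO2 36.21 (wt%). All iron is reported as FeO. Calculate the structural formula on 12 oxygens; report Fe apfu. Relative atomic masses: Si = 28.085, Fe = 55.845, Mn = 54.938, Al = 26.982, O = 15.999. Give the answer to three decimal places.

2.336 Fe apfu

9.37 wt% MnO ÷ 70.937 g/mol = 0.13209 mol, giving 0.13209 Mn and 0.13209 O.
33.75 wt% FeO ÷ 71.844 g/mol = 0.46977 mol, giving 0.46977 Fe and 0.46977 O.
20.60 wt% Al2O3 ÷ 101.961 g/mol = 0.20204 mol, giving 0.40408 Al and 0.60612 O.
36.21 wt% SiO2 ÷ 60.083 g/mol = 0.60267 mol, giving 0.60267 Si and 1.20534 O.
Oxygen sums to 2.41332; scaling by 12/2.41332 = 4.97240 puts the formula on 12 O.
Fe: 0.46977 × 4.97240 = 2.336 atoms per formula unit.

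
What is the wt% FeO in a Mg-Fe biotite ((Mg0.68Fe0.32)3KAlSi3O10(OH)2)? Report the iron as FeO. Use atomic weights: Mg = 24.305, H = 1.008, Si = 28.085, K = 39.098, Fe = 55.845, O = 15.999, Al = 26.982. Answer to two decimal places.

15.41 wt%

Molar mass of (Mg0.68Fe0.32)3KAlSi3O10(OH)2 = 2.04*24.305 + 0.96*55.845 + 1*39.098 + 1*26.982 + 3*28.085 + 12*15.999 + 2*1.008 = 447.532 g/mol.
Each formula unit contains 0.96 Fe, equivalent to 0.96/1 = 0.9600 mol FeO.
M(FeO) = 1×55.845 + 1×15.999 = 71.844 g/mol.
Mass of FeO per formula unit = 0.9600 × 71.844 = 68.970 g.
FeO wt% = 68.970 / 447.532 × 100 = 15.41%.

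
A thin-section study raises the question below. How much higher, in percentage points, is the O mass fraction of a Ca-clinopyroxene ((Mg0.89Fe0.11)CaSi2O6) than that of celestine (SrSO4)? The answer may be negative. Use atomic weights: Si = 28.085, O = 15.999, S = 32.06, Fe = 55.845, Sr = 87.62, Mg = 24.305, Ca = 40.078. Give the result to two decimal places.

8.79 percentage points

First mineral: 95.994 g O in 220.016 g formula = 43.63 wt% O.
Second mineral: 63.996 g O in 183.676 g formula = 34.84 wt% O.
43.63% − 34.84% gives a difference of 8.79 percentage points.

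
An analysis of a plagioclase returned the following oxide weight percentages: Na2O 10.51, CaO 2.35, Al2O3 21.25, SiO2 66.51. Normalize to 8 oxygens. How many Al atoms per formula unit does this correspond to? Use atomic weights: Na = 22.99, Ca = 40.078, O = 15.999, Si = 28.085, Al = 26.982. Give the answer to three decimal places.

10.51 wt% Na2O ÷ 61.979 g/mol = 0.16957 mol, giving 0.33914 Na and 0.16957 O.
2.35 wt% CaO ÷ 56.077 g/mol = 0.04191 mol, giving 0.04191 Ca and 0.04191 O.
21.25 wt% Al2O3 ÷ 101.961 g/mol = 0.20841 mol, giving 0.41682 Al and 0.62523 O.
66.51 wt% SiO2 ÷ 60.083 g/mol = 1.10697 mol, giving 1.10697 Si and 2.21394 O.
Oxygen sums to 3.05065; scaling by 8/3.05065 = 2.62239 puts the formula on 8 O.
Al: 0.41682 × 2.62239 = 1.093 atoms per formula unit.

1.093 Al apfu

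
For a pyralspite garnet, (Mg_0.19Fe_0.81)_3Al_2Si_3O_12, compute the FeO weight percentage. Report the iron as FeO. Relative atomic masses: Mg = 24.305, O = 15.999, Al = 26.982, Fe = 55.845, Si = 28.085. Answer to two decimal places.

36.39 wt%

Formula mass = 479.764 g/mol.
2.43 Fe → 2.4300 mol FeO per formula unit; M(FeO) = 71.844, so FeO mass = 174.581 g.
174.581/479.764 × 100 = 36.39 wt%.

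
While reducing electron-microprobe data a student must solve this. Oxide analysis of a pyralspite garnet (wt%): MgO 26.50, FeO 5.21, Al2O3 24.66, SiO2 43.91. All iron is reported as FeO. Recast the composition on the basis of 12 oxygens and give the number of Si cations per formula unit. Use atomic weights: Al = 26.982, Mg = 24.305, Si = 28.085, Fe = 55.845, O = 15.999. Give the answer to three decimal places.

3.006 Si apfu

26.50 wt% MgO ÷ 40.304 g/mol = 0.65750 mol, giving 0.65750 Mg and 0.65750 O.
5.21 wt% FeO ÷ 71.844 g/mol = 0.07252 mol, giving 0.07252 Fe and 0.07252 O.
24.66 wt% Al2O3 ÷ 101.961 g/mol = 0.24186 mol, giving 0.48372 Al and 0.72558 O.
43.91 wt% SiO2 ÷ 60.083 g/mol = 0.73082 mol, giving 0.73082 Si and 1.46164 O.
Oxygen sums to 2.91724; scaling by 12/2.91724 = 4.11348 puts the formula on 12 O.
Si: 0.73082 × 4.11348 = 3.006 atoms per formula unit.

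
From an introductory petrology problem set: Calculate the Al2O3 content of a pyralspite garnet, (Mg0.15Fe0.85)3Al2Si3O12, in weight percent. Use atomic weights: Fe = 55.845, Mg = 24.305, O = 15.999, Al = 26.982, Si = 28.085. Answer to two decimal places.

Formula mass = 483.549 g/mol.
2 Al → 1.0000 mol Al2O3 per formula unit; M(Al2O3) = 101.961, so Al2O3 mass = 101.961 g.
101.961/483.549 × 100 = 21.09 wt%.

21.09 wt%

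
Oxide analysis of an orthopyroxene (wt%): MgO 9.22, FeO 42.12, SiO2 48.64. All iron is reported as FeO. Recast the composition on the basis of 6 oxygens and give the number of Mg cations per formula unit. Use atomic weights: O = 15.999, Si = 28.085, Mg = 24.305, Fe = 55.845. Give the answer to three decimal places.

MgO (M=40.304): mol = 0.22876; Mg = 0.22876, O = 0.22876.
FeO (M=71.844): mol = 0.58627; Fe = 0.58627, O = 0.58627.
SiO2 (M=60.083): mol = 0.80955; Si = 0.80955, O = 1.61910.
ΣO = 2.43413; factor = 6/ΣO = 2.46495.
Mg apfu = 0.22876 × 2.46495 = 0.564.

0.564 Mg apfu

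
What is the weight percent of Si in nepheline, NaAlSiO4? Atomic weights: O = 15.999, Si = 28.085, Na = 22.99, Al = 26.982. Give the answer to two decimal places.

19.77 wt%

M(NaAlSiO4) = 142.053 g/mol.
Si contributes 1 × 28.085 = 28.085 g per mole.
28.085/142.053 = 0.1977 → 19.77%.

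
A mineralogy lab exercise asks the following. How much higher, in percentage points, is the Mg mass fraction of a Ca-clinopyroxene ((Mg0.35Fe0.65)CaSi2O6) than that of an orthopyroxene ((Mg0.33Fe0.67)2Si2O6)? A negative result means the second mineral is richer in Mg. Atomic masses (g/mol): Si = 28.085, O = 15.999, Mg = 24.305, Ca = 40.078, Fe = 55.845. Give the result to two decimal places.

-3.01 percentage points

M((Mg0.35Fe0.65)CaSi2O6) = 237.048 g/mol, so wt% Mg = 8.507/237.048 × 100 = 3.59%.
M((Mg0.33Fe0.67)2Si2O6) = 243.038 g/mol, so wt% Mg = 16.041/243.038 × 100 = 6.60%.
3.59 − 6.60 = -3.01 pp.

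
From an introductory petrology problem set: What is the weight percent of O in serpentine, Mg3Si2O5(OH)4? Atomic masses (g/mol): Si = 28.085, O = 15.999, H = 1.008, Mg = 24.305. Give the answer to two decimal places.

51.96 mass %

Molar mass of Mg3Si2O5(OH)4: 3×24.305 + 2×28.085 + 9×15.999 + 4×1.008 = 277.108 g/mol.
Mass of O per formula unit: 9 × 15.999 = 143.991 g.
Weight fraction O = 143.991 / 277.108 = 0.5196.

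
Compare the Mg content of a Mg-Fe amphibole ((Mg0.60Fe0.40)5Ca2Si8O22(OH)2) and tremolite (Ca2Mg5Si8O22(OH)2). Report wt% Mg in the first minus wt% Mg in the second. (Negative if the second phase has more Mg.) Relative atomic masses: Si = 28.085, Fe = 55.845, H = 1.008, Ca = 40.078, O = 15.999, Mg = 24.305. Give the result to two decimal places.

-6.63 percentage points

Mg in (Mg0.60Fe0.40)5Ca2Si8O22(OH)2: molar mass 875.433 g/mol; 3×24.305 = 72.915 g → 8.33 wt%.
Mg in Ca2Mg5Si8O22(OH)2: molar mass 812.353 g/mol; 5×24.305 = 121.525 g → 14.96 wt%.
Difference = 8.33 − 14.96 = -6.63 percentage points.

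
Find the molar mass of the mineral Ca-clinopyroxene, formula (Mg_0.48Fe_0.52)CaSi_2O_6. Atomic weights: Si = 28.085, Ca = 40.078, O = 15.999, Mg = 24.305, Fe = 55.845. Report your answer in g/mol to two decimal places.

The formula mass is the sum 0.48*24.305 + 0.52*55.845 + 1*40.078 + 2*28.085 + 6*15.999.

232.95 g/mol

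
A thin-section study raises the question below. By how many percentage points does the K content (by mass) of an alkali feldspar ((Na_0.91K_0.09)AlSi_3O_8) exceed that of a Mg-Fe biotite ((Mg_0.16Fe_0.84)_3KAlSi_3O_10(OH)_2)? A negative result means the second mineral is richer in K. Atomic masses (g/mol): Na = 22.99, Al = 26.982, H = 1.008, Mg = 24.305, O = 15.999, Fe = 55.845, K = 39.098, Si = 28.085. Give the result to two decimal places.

K in (Na_0.91K_0.09)AlSi_3O_8: molar mass 263.669 g/mol; 0.09×39.098 = 3.519 g → 1.33 wt%.
K in (Mg_0.16Fe_0.84)_3KAlSi_3O_10(OH)_2: molar mass 496.735 g/mol; 1×39.098 = 39.098 g → 7.87 wt%.
Difference = 1.33 − 7.87 = -6.54 percentage points.

-6.54 percentage points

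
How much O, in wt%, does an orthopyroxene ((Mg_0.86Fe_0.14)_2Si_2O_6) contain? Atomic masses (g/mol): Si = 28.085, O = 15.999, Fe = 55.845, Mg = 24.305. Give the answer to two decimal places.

45.80 wt%

Formula mass = 1.72×24.305 + 0.28×55.845 + 2×28.085 + 6×15.999 = 209.605 g/mol, of which 95.994 g is O.
So O makes up 95.994/209.605 = 0.4580 of the mass, i.e. 45.80%.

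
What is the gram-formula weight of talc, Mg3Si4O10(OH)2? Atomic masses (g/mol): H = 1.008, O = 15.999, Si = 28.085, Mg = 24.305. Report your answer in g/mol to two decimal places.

379.26 g/mol

The formula mass is the sum 3(24.305) + 4(28.085) + 12(15.999) + 2(1.008).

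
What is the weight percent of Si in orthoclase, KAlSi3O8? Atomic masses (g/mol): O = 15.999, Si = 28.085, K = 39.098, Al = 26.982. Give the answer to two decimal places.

Molar mass of KAlSi3O8: 1·39.098 + 1·26.982 + 3·28.085 + 8·15.999 = 278.327 g/mol.
Mass of Si per formula unit: 3 × 28.085 = 84.255 g.
Weight fraction Si = 84.255 / 278.327 = 0.3027.

30.27 weight percent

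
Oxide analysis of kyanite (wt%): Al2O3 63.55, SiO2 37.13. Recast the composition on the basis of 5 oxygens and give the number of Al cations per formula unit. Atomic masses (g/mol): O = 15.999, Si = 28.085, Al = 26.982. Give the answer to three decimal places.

Al2O3 (M=101.961): mol = 0.62328; Al = 1.24656, O = 1.86984.
SiO2 (M=60.083): mol = 0.61798; Si = 0.61798, O = 1.23596.
ΣO = 3.10580; factor = 5/ΣO = 1.60989.
Al apfu = 1.24656 × 1.60989 = 2.007.

2.007 Al apfu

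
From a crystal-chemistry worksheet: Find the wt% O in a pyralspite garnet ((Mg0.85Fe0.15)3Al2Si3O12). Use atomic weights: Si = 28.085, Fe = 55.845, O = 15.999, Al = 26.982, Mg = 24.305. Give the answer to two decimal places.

Molar mass of (Mg0.85Fe0.15)3Al2Si3O12: 2.55·24.305 + 0.45·55.845 + 2·26.982 + 3·28.085 + 12·15.999 = 417.315 g/mol.
Mass of O per formula unit: 12 × 15.999 = 191.988 g.
Weight fraction O = 191.988 / 417.315 = 0.4601.

46.01 wt%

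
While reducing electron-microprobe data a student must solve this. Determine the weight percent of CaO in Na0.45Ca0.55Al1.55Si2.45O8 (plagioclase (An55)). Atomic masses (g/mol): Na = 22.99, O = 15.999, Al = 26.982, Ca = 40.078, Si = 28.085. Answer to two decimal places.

Formula mass = 271.011 g/mol.
0.55 Ca → 0.5500 mol CaO per formula unit; M(CaO) = 56.077, so CaO mass = 30.842 g.
30.842/271.011 × 100 = 11.38 wt%.

11.38 wt%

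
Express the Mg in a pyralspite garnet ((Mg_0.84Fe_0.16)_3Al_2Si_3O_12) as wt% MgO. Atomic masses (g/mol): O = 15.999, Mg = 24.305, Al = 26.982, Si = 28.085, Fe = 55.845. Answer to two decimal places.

M((Mg_0.84Fe_0.16)_3Al_2Si_3O_12) = 418.261 g/mol; M(MgO) = 40.304 g/mol.
Moles MgO per formula unit = 2.52 Mg ÷ 1 = 2.5200.
MgO fraction = (2.5200 × 40.304) / 418.261 = 101.566/418.261 = 0.2428.

24.28 wt%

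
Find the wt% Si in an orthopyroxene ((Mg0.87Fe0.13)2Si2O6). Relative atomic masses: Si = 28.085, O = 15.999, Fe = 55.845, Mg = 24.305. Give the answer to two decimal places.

26.88 mass %

Formula mass = 1.74·24.305 + 0.26·55.845 + 2·28.085 + 6·15.999 = 208.974 g/mol, of which 56.170 g is Si.
So Si makes up 56.170/208.974 = 0.2688 of the mass, i.e. 26.88%.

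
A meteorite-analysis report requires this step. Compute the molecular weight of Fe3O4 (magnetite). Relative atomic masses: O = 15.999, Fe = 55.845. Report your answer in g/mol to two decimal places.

231.53 g/mol

The formula mass is the sum 3·55.845 + 4·15.999.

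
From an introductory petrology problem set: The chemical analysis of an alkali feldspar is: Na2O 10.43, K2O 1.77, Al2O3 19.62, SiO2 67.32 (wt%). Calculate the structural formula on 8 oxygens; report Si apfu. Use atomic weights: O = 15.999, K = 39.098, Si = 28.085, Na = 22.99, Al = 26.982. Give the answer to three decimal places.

10.43 wt% Na2O ÷ 61.979 g/mol = 0.16828 mol, giving 0.33656 Na and 0.16828 O.
1.77 wt% K2O ÷ 94.195 g/mol = 0.01879 mol, giving 0.03758 K and 0.01879 O.
19.62 wt% Al2O3 ÷ 101.961 g/mol = 0.19243 mol, giving 0.38486 Al and 0.57729 O.
67.32 wt% SiO2 ÷ 60.083 g/mol = 1.12045 mol, giving 1.12045 Si and 2.24090 O.
Oxygen sums to 3.00526; scaling by 8/3.00526 = 2.66200 puts the formula on 8 O.
Si: 1.12045 × 2.66200 = 2.983 atoms per formula unit.

2.983 Si apfu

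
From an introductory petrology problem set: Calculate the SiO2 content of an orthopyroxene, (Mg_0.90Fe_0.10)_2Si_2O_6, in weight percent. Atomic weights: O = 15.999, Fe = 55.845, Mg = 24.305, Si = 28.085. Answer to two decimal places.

Molar mass of (Mg_0.90Fe_0.10)_2Si_2O_6 = 1.80·24.305 + 0.20·55.845 + 2·28.085 + 6·15.999 = 207.082 g/mol.
Each formula unit contains 2 Si, equivalent to 2/1 = 2.0000 mol SiO2.
M(SiO2) = 1×28.085 + 2×15.999 = 60.083 g/mol.
Mass of SiO2 per formula unit = 2.0000 × 60.083 = 120.166 g.
SiO2 wt% = 120.166 / 207.082 × 100 = 58.03%.

58.03 wt%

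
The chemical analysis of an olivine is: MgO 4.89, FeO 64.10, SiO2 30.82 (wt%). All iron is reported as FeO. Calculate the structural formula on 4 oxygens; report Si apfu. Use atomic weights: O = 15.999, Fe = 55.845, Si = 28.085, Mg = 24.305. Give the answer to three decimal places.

MgO (M=40.304): mol = 0.12133; Mg = 0.12133, O = 0.12133.
FeO (M=71.844): mol = 0.89221; Fe = 0.89221, O = 0.89221.
SiO2 (M=60.083): mol = 0.51296; Si = 0.51296, O = 1.02592.
ΣO = 2.03946; factor = 4/ΣO = 1.96130.
Si apfu = 0.51296 × 1.96130 = 1.006.

1.006 Si apfu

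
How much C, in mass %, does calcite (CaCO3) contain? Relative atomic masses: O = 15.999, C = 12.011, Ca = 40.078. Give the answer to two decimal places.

12.00 mass %

Formula mass = 1*40.078 + 1*12.011 + 3*15.999 = 100.086 g/mol, of which 12.011 g is C.
So C makes up 12.011/100.086 = 0.1200 of the mass, i.e. 12.00%.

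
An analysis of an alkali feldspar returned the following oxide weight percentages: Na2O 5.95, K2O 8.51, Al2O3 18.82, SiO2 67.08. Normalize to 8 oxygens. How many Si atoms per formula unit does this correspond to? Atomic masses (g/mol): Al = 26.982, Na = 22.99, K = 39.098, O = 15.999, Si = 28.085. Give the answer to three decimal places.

3.004 Si apfu

Na2O (M=61.979): mol = 0.09600; Na = 0.19200, O = 0.09600.
K2O (M=94.195): mol = 0.09034; K = 0.18068, O = 0.09034.
Al2O3 (M=101.961): mol = 0.18458; Al = 0.36916, O = 0.55374.
SiO2 (M=60.083): mol = 1.11646; Si = 1.11646, O = 2.23292.
ΣO = 2.97300; factor = 8/ΣO = 2.69088.
Si apfu = 1.11646 × 2.69088 = 3.004.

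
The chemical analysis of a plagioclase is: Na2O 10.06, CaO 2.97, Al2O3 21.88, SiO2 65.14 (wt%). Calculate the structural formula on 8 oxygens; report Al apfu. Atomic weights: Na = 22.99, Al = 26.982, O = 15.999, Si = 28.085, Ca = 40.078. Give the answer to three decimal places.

1.134 Al apfu

10.06 wt% Na2O ÷ 61.979 g/mol = 0.16231 mol, giving 0.32462 Na and 0.16231 O.
2.97 wt% CaO ÷ 56.077 g/mol = 0.05296 mol, giving 0.05296 Ca and 0.05296 O.
21.88 wt% Al2O3 ÷ 101.961 g/mol = 0.21459 mol, giving 0.42918 Al and 0.64377 O.
65.14 wt% SiO2 ÷ 60.083 g/mol = 1.08417 mol, giving 1.08417 Si and 2.16834 O.
Oxygen sums to 3.02738; scaling by 8/3.02738 = 2.64255 puts the formula on 8 O.
Al: 0.42918 × 2.64255 = 1.134 atoms per formula unit.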